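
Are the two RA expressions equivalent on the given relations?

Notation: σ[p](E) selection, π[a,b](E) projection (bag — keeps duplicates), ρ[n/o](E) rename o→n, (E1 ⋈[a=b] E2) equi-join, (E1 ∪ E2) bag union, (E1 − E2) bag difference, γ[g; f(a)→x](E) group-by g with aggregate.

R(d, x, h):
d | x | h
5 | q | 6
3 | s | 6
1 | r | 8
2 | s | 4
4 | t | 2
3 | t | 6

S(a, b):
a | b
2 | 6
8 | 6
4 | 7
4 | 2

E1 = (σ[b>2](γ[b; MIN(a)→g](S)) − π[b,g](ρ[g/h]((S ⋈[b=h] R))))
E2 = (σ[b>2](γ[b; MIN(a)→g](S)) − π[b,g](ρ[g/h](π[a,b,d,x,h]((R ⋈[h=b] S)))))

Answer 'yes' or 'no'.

E1 stepwise |·|:
  S → 4
  γ[b; MIN(a)→g](S) → 3
  σ[b>2](γ[b; MIN(a)→g](S)) → 2
  S → 4
  R → 6
  (S ⋈[b=h] R) → 7
  ρ[g/h]((S ⋈[b=h] R)) → 7
  π[b,g](ρ[g/h]((S ⋈[b=h] R))) → 7
  (σ[b>2](γ[b; MIN(a)→g](S)) − π[b,g](ρ[g/h]((S ⋈[b=h] R)))) → 2
E2 stepwise |·|:
  S → 4
  γ[b; MIN(a)→g](S) → 3
  σ[b>2](γ[b; MIN(a)→g](S)) → 2
  R → 6
  S → 4
  (R ⋈[h=b] S) → 7
  π[a,b,d,x,h]((R ⋈[h=b] S)) → 7
  ρ[g/h](π[a,b,d,x,h]((R ⋈[h=b] S))) → 7
  π[b,g](ρ[g/h](π[a,b,d,x,h]((R ⋈[h=b] S)))) → 7
  (σ[b>2](γ[b; MIN(a)→g](S)) − π[b,g](ρ[g/h](π[a,b,d,x,h]((R ⋈[h=b] S))))) → 2

E1 and E2 produce the same multiset:
b | g
6 | 2
7 | 4

yes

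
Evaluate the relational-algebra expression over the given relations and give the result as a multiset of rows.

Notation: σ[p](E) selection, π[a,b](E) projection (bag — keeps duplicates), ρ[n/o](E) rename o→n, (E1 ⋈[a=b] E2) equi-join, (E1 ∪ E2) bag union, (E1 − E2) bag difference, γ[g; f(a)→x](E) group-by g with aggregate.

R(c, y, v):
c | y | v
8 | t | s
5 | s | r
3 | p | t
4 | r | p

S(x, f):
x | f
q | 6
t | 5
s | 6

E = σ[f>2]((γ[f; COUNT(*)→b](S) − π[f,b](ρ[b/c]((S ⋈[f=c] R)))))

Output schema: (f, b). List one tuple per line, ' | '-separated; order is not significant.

Stepwise |·|:
  S → 3
  γ[f; COUNT(*)→b](S) → 2
  S → 3
  R → 4
  (S ⋈[f=c] R) → 1
  ρ[b/c]((S ⋈[f=c] R)) → 1
  π[f,b](ρ[b/c]((S ⋈[f=c] R))) → 1
  (γ[f; COUNT(*)→b](S) − π[f,b](ρ[b/c]((S ⋈[f=c] R)))) → 2
  σ[f>2]((γ[f; COUNT(*)→b](S) − π[f,b](ρ[b/c]((S ⋈[f=c] R))))) → 2

== RESULT ==
f | b
5 | 1
6 | 2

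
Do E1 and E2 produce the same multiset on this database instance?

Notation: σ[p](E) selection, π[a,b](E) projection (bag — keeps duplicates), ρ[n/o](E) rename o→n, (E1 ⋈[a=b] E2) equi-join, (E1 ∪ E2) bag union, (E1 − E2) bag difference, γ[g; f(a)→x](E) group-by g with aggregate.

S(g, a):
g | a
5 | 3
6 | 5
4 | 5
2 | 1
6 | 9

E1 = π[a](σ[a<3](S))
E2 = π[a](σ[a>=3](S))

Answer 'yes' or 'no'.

E1 per-node cardinality:
  S → 5
  σ[a<3](S) → 1
  π[a](σ[a<3](S)) → 1
E2 per-node cardinality:
  S → 5
  σ[a>=3](S) → 4
  π[a](σ[a>=3](S)) → 4

E1 result:
a
1
E2 result:
a
3
5
5
9
Witness: (1,) appears 1× in E1 but 0× in E2.

no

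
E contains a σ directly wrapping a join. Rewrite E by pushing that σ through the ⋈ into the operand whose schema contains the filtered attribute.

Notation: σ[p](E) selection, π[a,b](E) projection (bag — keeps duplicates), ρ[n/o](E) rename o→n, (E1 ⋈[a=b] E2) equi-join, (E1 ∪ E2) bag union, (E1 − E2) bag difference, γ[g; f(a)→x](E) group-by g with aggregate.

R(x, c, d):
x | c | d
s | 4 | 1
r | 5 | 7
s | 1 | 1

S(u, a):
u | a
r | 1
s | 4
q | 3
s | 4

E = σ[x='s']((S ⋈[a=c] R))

σ filters on x, owned by the right side.
E' = (S ⋈[a=c] σ[x='s'](R))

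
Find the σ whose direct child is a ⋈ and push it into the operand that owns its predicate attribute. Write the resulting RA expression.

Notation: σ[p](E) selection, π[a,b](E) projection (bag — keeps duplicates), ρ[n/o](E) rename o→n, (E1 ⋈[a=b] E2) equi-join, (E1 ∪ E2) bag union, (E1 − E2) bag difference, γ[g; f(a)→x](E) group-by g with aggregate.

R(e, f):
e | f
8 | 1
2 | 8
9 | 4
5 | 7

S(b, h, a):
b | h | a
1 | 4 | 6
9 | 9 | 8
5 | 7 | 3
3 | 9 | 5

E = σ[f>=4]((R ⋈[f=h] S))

σ filters on f, owned by the left side.
E' = (σ[f>=4](R) ⋈[f=h] S)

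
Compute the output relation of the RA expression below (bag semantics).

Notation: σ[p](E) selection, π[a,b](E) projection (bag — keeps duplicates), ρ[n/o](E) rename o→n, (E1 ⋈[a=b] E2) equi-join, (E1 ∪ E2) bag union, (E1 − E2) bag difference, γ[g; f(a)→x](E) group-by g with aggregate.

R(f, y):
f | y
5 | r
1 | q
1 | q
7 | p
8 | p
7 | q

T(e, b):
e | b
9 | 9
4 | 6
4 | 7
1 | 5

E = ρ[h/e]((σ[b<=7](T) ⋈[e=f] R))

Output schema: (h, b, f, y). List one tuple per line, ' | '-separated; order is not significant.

Subexpression sizes:
  T → 4
  σ[b<=7](T) → 3
  R → 6
  (σ[b<=7](T) ⋈[e=f] R) → 2
  ρ[h/e]((σ[b<=7](T) ⋈[e=f] R)) → 2

== RESULT ==
h | b | f | y
1 | 5 | 1 | q
1 | 5 | 1 | q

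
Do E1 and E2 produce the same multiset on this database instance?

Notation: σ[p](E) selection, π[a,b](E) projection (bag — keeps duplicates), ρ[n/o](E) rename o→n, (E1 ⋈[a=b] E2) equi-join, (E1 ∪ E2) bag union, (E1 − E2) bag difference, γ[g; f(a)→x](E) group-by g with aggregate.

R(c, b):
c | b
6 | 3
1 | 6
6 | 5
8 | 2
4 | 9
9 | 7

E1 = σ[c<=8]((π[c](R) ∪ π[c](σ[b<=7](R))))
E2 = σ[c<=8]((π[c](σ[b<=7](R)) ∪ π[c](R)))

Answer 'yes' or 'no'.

E1 subexpression sizes:
  R → 6
  π[c](R) → 6
  R → 6
  σ[b<=7](R) → 5
  π[c](σ[b<=7](R)) → 5
  (π[c](R) ∪ π[c](σ[b<=7](R))) → 11
  σ[c<=8]((π[c](R) ∪ π[c](σ[b<=7](R)))) → 9
E2 subexpression sizes:
  R → 6
  σ[b<=7](R) → 5
  π[c](σ[b<=7](R)) → 5
  R → 6
  π[c](R) → 6
  (π[c](σ[b<=7](R)) ∪ π[c](R)) → 11
  σ[c<=8]((π[c](σ[b<=7](R)) ∪ π[c](R))) → 9

E1 and E2 produce the same multiset:
c
1
1
4
6
6
6
6
8
8

yes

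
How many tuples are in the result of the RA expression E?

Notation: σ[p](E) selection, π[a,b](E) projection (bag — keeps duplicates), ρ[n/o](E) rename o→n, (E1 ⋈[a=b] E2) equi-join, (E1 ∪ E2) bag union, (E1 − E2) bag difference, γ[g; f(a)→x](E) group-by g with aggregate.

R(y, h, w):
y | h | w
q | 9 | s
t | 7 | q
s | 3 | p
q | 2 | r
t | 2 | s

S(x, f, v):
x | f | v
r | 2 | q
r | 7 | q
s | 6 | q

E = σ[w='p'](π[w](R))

Stepwise |·|:
  R → 5
  π[w](R) → 5
  σ[w='p'](π[w](R)) → 1

|E| = 1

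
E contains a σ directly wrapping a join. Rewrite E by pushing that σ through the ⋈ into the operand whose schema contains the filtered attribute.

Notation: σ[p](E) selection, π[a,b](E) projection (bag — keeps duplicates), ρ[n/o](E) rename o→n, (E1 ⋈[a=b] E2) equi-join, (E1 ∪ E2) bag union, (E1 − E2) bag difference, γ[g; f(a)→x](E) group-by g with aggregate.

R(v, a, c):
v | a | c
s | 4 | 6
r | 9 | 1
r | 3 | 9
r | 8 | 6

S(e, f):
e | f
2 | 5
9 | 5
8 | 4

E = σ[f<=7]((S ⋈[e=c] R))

σ filters on f, owned by the left side.
E' = (σ[f<=7](S) ⋈[e=c] R)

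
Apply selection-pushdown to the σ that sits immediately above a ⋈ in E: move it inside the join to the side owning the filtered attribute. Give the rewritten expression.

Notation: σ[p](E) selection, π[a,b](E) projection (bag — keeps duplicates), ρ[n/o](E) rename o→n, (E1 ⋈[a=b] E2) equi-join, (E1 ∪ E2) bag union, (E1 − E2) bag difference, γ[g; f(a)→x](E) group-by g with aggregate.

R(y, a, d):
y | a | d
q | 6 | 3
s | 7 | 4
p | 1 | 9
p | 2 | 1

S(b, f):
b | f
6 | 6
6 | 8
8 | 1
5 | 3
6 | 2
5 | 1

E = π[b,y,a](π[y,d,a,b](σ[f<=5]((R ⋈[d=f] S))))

σ filters on f, owned by the right side.
E' = π[b,y,a](π[y,d,a,b]((R ⋈[d=f] σ[f<=5](S))))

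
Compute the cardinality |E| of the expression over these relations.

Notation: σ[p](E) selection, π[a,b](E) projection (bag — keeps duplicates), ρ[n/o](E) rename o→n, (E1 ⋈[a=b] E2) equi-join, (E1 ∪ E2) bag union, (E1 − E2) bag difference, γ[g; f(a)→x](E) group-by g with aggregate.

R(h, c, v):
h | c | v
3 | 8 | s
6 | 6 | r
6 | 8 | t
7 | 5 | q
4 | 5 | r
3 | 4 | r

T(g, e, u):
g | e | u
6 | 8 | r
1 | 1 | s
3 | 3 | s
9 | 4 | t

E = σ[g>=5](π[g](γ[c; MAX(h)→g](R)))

Subexpression sizes:
  R → 6
  γ[c; MAX(h)→g](R) → 4
  π[g](γ[c; MAX(h)→g](R)) → 4
  σ[g>=5](π[g](γ[c; MAX(h)→g](R))) → 3

|E| = 3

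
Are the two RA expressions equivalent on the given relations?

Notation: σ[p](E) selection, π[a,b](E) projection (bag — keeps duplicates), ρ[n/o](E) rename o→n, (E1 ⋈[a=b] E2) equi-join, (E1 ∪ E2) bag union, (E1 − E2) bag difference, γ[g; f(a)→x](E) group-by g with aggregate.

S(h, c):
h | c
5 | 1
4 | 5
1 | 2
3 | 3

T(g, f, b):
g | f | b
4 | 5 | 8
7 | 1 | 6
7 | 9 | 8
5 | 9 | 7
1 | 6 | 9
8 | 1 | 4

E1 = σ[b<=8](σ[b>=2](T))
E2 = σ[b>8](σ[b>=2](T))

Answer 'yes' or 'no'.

E1 subexpression sizes:
  T → 6
  σ[b>=2](T) → 6
  σ[b<=8](σ[b>=2](T)) → 5
E2 subexpression sizes:
  T → 6
  σ[b>=2](T) → 6
  σ[b>8](σ[b>=2](T)) → 1

E1 result:
g | f | b
4 | 5 | 8
5 | 9 | 7
7 | 1 | 6
7 | 9 | 8
8 | 1 | 4
E2 result:
g | f | b
1 | 6 | 9
Witness: (4, 5, 8) appears 1× in E1 but 0× in E2.

no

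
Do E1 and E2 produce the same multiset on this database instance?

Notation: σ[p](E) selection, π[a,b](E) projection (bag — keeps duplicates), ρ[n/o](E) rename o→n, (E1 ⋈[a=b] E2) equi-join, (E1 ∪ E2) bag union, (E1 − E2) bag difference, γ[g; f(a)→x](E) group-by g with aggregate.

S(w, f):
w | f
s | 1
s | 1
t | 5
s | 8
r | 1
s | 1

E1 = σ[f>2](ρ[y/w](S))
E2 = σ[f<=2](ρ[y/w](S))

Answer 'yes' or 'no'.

E1 subexpression sizes:
  S → 6
  ρ[y/w](S) → 6
  σ[f>2](ρ[y/w](S)) → 2
E2 subexpression sizes:
  S → 6
  ρ[y/w](S) → 6
  σ[f<=2](ρ[y/w](S)) → 4

E1 result:
y | f
s | 8
t | 5
E2 result:
y | f
r | 1
s | 1
s | 1
s | 1
Witness: ('r', 1) appears 0× in E1 but 1× in E2.

no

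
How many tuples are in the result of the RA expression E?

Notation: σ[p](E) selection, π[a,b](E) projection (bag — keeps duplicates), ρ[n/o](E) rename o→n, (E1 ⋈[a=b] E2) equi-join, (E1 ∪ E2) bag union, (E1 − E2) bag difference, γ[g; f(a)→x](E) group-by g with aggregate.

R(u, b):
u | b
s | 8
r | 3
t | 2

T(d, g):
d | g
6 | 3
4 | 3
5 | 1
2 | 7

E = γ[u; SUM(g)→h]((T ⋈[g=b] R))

Subexpression sizes:
  T → 4
  R → 3
  (T ⋈[g=b] R) → 2
  γ[u; SUM(g)→h]((T ⋈[g=b] R)) → 1

|E| = 1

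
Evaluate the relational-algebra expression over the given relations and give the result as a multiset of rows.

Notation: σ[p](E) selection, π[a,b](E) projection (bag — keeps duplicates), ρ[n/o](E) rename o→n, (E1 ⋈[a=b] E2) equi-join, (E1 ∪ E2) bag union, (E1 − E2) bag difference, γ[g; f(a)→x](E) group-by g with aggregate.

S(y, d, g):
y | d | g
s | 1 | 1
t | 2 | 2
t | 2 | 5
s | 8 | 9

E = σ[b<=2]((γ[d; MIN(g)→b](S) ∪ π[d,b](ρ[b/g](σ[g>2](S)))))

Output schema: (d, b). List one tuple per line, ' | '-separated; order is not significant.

Stepwise |·|:
  S → 4
  γ[d; MIN(g)→b](S) → 3
  S → 4
  σ[g>2](S) → 2
  ρ[b/g](σ[g>2](S)) → 2
  π[d,b](ρ[b/g](σ[g>2](S))) → 2
  (γ[d; MIN(g)→b](S) ∪ π[d,b](ρ[b/g](σ[g>2](S)))) → 5
  σ[b<=2]((γ[d; MIN(g)→b](S) ∪ π[d,b](ρ[b/g](σ[g>2](S))))) → 2

== RESULT ==
d | b
1 | 1
2 | 2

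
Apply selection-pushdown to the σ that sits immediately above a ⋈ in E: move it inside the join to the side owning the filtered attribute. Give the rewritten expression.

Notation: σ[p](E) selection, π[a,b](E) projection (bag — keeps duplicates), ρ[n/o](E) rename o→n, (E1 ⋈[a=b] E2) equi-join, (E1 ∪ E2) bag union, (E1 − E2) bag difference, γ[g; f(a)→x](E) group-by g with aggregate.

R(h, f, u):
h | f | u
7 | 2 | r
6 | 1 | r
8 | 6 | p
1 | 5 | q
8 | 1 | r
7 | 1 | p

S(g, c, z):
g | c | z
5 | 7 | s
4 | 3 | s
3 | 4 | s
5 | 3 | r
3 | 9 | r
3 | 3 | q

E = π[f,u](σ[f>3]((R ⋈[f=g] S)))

σ filters on f, owned by the left side.
E' = π[f,u]((σ[f>3](R) ⋈[f=g] S))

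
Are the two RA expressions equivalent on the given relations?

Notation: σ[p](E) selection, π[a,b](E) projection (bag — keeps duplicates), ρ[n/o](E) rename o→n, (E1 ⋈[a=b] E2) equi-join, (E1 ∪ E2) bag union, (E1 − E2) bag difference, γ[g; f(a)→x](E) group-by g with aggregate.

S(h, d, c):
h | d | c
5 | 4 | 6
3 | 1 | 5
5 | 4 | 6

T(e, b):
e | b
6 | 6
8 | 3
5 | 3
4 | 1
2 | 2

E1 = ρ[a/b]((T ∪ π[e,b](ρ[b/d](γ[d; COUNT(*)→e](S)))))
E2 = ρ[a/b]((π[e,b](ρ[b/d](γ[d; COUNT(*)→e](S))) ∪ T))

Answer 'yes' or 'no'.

E1 per-node cardinality:
  T → 5
  S → 3
  γ[d; COUNT(*)→e](S) → 2
  ρ[b/d](γ[d; COUNT(*)→e](S)) → 2
  π[e,b](ρ[b/d](γ[d; COUNT(*)→e](S))) → 2
  (T ∪ π[e,b](ρ[b/d](γ[d; COUNT(*)→e](S)))) → 7
  ρ[a/b]((T ∪ π[e,b](ρ[b/d](γ[d; COUNT(*)→e](S))))) → 7
E2 per-node cardinality:
  S → 3
  γ[d; COUNT(*)→e](S) → 2
  ρ[b/d](γ[d; COUNT(*)→e](S)) → 2
  π[e,b](ρ[b/d](γ[d; COUNT(*)→e](S))) → 2
  T → 5
  (π[e,b](ρ[b/d](γ[d; COUNT(*)→e](S))) ∪ T) → 7
  ρ[a/b]((π[e,b](ρ[b/d](γ[d; COUNT(*)→e](S))) ∪ T)) → 7

E1 and E2 produce the same multiset:
e | a
1 | 1
2 | 2
2 | 4
4 | 1
5 | 3
6 | 6
8 | 3

yes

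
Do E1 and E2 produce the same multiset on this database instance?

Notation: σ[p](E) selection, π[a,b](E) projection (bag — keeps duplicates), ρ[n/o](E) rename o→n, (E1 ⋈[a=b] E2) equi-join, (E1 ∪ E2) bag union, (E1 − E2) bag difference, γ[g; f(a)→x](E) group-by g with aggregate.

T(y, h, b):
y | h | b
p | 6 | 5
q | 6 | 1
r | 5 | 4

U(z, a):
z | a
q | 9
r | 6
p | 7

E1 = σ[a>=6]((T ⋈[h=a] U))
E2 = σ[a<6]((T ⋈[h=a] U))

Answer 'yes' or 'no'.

E1 per-node cardinality:
  T → 3
  U → 3
  (T ⋈[h=a] U) → 2
  σ[a>=6]((T ⋈[h=a] U)) → 2
E2 per-node cardinality:
  T → 3
  U → 3
  (T ⋈[h=a] U) → 2
  σ[a<6]((T ⋈[h=a] U)) → 0

E1 result:
y | h | b | z | a
p | 6 | 5 | r | 6
q | 6 | 1 | r | 6
E2 result:
y | h | b | z | a
(0 rows)
Witness: ('p', 6, 5, 'r', 6) appears 1× in E1 but 0× in E2.

no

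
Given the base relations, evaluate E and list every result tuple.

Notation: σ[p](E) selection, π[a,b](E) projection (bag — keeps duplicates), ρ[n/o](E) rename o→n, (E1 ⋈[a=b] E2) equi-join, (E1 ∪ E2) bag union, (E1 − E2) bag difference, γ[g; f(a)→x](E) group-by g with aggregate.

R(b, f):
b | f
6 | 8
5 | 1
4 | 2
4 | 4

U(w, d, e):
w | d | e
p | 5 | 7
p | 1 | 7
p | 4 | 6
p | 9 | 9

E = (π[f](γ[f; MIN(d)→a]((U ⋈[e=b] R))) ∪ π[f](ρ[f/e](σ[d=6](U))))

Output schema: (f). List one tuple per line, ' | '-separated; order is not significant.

Subexpression sizes:
  U → 4
  R → 4
  (U ⋈[e=b] R) → 1
  γ[f; MIN(d)→a]((U ⋈[e=b] R)) → 1
  π[f](γ[f; MIN(d)→a]((U ⋈[e=b] R))) → 1
  U → 4
  σ[d=6](U) → 0
  ρ[f/e](σ[d=6](U)) → 0
  π[f](ρ[f/e](σ[d=6](U))) → 0
  (π[f](γ[f; MIN(d)→a]((U ⋈[e=b] R))) ∪ π[f](ρ[f/e](σ[d=6](U)))) → 1

== RESULT ==
f
8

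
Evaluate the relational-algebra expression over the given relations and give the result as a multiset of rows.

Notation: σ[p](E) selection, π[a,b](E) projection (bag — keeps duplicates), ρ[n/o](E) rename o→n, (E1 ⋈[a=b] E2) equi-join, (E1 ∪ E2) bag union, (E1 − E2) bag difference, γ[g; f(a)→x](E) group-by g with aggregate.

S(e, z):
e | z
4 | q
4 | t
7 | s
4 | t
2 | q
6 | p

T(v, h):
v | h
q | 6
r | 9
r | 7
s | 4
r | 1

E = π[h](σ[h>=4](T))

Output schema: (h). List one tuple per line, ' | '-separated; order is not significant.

Subexpression sizes:
  T → 5
  σ[h>=4](T) → 4
  π[h](σ[h>=4](T)) → 4

== RESULT ==
h
4
6
7
9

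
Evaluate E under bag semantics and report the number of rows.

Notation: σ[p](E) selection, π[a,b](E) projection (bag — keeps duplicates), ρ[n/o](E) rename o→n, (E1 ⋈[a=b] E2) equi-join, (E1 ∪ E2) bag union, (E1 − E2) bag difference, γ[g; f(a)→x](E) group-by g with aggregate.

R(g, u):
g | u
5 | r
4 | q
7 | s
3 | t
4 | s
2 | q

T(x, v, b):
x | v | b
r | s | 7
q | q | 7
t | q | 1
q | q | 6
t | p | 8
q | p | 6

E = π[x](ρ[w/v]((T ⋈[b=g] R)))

Row counts bottom-up:
  T → 6
  R → 6
  (T ⋈[b=g] R) → 2
  ρ[w/v]((T ⋈[b=g] R)) → 2
  π[x](ρ[w/v]((T ⋈[b=g] R))) → 2

|E| = 2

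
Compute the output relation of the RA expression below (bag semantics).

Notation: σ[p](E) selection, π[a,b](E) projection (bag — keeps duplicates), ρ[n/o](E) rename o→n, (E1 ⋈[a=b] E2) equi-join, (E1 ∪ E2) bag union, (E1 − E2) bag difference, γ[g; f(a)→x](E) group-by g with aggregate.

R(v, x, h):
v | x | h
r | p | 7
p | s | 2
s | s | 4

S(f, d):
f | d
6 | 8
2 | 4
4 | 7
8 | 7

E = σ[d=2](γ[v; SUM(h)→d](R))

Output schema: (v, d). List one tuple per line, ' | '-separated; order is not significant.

Per-node cardinality:
  R → 3
  γ[v; SUM(h)→d](R) → 3
  σ[d=2](γ[v; SUM(h)→d](R)) → 1

== RESULT ==
v | d
p | 2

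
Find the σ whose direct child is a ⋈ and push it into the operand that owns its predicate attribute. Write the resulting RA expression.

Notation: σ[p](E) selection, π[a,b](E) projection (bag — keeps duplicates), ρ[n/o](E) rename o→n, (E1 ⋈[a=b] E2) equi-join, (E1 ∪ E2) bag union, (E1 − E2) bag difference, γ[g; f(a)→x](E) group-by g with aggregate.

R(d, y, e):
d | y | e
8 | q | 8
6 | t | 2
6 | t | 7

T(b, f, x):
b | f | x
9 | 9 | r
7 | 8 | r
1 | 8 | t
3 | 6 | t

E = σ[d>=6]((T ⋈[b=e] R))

σ filters on d, owned by the right side.
E' = (T ⋈[b=e] σ[d>=6](R))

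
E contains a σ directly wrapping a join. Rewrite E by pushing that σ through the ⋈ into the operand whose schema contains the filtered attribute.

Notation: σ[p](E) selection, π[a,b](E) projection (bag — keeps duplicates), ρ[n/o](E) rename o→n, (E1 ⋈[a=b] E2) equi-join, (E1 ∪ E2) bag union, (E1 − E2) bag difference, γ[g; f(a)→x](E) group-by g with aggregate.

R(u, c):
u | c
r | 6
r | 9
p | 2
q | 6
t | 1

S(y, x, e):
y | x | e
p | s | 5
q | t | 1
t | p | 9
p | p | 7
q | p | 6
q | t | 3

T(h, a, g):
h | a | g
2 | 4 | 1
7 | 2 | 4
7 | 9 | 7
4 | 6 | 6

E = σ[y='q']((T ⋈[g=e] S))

σ filters on y, owned by the right side.
E' = (T ⋈[g=e] σ[y='q'](S))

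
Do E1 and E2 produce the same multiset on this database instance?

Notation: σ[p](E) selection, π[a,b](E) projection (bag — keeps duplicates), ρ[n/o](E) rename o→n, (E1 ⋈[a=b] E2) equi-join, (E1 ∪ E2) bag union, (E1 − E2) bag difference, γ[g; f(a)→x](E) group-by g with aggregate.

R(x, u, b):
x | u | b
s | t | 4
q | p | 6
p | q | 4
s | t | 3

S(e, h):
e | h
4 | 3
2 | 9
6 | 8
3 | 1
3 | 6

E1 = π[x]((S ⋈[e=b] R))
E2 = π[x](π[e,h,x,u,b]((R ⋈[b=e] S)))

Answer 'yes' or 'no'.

E1 per-node cardinality:
  S → 5
  R → 4
  (S ⋈[e=b] R) → 5
  π[x]((S ⋈[e=b] R)) → 5
E2 per-node cardinality:
  R → 4
  S → 5
  (R ⋈[b=e] S) → 5
  π[e,h,x,u,b]((R ⋈[b=e] S)) → 5
  π[x](π[e,h,x,u,b]((R ⋈[b=e] S))) → 5

E1 and E2 produce the same multiset:
x
p
q
s
s
s

yes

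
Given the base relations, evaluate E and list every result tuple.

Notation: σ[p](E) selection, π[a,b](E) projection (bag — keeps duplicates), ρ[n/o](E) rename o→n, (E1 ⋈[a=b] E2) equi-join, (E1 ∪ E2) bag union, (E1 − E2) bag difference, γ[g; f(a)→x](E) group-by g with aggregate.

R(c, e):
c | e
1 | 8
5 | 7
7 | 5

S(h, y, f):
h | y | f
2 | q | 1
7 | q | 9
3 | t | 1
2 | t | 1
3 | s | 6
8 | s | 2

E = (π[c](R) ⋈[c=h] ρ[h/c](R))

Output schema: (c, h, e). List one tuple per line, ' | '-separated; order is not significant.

Per-node cardinality:
  R → 3
  π[c](R) → 3
  R → 3
  ρ[h/c](R) → 3
  (π[c](R) ⋈[c=h] ρ[h/c](R)) → 3

== RESULT ==
c | h | e
1 | 1 | 8
5 | 5 | 7
7 | 7 | 5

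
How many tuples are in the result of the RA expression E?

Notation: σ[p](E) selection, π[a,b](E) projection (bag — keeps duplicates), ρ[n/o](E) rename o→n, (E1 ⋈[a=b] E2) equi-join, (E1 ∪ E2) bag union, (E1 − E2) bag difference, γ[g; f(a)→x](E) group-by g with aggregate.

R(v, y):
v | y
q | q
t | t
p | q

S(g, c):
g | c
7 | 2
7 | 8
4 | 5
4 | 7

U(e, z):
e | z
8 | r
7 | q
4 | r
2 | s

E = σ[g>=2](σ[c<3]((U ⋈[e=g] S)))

Per-node cardinality:
  U → 4
  S → 4
  (U ⋈[e=g] S) → 4
  σ[c<3]((U ⋈[e=g] S)) → 1
  σ[g>=2](σ[c<3]((U ⋈[e=g] S))) → 1

|E| = 1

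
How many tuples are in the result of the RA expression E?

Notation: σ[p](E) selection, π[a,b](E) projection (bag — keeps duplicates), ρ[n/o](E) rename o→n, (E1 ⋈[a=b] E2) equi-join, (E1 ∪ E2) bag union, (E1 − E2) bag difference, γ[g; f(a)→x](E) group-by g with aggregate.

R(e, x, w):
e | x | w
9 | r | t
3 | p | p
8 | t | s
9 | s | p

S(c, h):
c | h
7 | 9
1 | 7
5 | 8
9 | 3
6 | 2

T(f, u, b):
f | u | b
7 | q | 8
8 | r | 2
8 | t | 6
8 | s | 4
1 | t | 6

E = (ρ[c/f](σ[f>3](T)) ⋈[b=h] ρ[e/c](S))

Row counts bottom-up:
  T → 5
  σ[f>3](T) → 4
  ρ[c/f](σ[f>3](T)) → 4
  S → 5
  ρ[e/c](S) → 5
  (ρ[c/f](σ[f>3](T)) ⋈[b=h] ρ[e/c](S)) → 2

|E| = 2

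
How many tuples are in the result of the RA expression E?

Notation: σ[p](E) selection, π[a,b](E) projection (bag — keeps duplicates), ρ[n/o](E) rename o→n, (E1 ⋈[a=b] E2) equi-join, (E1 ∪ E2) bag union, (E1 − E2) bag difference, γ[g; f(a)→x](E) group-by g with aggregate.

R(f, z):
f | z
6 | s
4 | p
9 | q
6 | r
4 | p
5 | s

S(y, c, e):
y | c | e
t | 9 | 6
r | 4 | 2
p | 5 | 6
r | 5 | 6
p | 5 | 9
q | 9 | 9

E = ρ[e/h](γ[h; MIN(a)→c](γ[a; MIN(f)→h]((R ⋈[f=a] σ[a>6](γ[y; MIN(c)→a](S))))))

Stepwise |·|:
  R → 6
  S → 6
  γ[y; MIN(c)→a](S) → 4
  σ[a>6](γ[y; MIN(c)→a](S)) → 2
  (R ⋈[f=a] σ[a>6](γ[y; MIN(c)→a](S))) → 2
  γ[a; MIN(f)→h]((R ⋈[f=a] σ[a>6](γ[y; MIN(c)→a](S)))) → 1
  γ[h; MIN(a)→c](γ[a; MIN(f)→h]((R ⋈[f=a] σ[a>6](γ[y; MIN(c)→a](S))))) → 1
  ρ[e/h](γ[h; MIN(a)→c](γ[a; MIN(f)→h]((R ⋈[f=a] σ[a>6](γ[y; MIN(c)→a](S)))))) → 1

|E| = 1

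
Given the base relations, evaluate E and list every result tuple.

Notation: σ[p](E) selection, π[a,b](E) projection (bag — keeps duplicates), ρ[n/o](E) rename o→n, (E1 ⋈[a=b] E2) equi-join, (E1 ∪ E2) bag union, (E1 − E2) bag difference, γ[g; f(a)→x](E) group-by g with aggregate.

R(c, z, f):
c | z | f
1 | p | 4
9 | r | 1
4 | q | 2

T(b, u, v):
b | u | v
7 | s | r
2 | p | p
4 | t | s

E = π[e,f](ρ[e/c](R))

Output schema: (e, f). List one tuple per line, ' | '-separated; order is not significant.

Per-node cardinality:
  R → 3
  ρ[e/c](R) → 3
  π[e,f](ρ[e/c](R)) → 3

== RESULT ==
e | f
1 | 4
4 | 2
9 | 1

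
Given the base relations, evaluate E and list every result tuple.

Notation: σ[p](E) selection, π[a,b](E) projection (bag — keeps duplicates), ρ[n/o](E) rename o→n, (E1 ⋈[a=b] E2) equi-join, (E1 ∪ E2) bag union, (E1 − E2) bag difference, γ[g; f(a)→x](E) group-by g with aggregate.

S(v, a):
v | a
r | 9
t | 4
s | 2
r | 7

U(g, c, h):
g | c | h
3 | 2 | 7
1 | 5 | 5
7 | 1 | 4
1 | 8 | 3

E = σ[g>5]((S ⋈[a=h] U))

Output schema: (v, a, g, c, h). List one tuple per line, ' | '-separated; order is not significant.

Per-node cardinality:
  S → 4
  U → 4
  (S ⋈[a=h] U) → 2
  σ[g>5]((S ⋈[a=h] U)) → 1

== RESULT ==
v | a | g | c | h
t | 4 | 7 | 1 | 4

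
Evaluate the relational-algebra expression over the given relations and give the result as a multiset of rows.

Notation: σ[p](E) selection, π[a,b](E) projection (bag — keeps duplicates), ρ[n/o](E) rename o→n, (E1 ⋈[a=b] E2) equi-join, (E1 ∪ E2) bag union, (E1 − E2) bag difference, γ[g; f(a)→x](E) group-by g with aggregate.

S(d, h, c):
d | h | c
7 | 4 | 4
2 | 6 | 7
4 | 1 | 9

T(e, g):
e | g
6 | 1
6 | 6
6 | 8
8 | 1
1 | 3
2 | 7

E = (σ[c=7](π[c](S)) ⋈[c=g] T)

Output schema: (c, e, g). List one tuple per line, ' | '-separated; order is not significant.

Subexpression sizes:
  S → 3
  π[c](S) → 3
  σ[c=7](π[c](S)) → 1
  T → 6
  (σ[c=7](π[c](S)) ⋈[c=g] T) → 1

== RESULT ==
c | e | g
7 | 2 | 7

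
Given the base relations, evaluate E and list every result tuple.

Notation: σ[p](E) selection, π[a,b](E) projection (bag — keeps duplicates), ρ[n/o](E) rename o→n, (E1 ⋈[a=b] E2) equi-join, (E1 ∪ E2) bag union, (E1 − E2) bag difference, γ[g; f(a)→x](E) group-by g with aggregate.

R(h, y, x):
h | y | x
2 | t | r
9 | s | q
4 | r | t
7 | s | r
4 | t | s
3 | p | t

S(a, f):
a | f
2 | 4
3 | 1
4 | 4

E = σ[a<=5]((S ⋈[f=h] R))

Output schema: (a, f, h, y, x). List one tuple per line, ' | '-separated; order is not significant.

Subexpression sizes:
  S → 3
  R → 6
  (S ⋈[f=h] R) → 4
  σ[a<=5]((S ⋈[f=h] R)) → 4

== RESULT ==
a | f | h | y | x
2 | 4 | 4 | r | t
2 | 4 | 4 | t | s
4 | 4 | 4 | r | t
4 | 4 | 4 | t | s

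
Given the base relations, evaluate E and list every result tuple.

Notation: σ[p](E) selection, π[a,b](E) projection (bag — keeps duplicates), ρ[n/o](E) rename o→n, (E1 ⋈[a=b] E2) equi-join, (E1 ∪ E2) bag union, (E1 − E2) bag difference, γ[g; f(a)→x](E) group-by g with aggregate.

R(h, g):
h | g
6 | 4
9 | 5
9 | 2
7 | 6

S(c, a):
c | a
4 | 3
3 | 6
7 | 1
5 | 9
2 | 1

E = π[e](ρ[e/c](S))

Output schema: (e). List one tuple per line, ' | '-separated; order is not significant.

Row counts bottom-up:
  S → 5
  ρ[e/c](S) → 5
  π[e](ρ[e/c](S)) → 5

== RESULT ==
e
2
3
4
5
7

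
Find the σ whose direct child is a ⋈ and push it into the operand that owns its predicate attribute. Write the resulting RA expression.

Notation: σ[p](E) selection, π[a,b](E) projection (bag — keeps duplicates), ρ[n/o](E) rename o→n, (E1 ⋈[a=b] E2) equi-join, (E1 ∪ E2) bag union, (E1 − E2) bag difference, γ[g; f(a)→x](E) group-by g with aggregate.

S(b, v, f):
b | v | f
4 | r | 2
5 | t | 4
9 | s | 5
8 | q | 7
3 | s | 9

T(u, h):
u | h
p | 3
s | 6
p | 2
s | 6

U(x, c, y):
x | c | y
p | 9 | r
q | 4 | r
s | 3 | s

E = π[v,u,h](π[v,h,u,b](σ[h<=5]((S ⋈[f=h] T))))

σ filters on h, owned by the right side.
E' = π[v,u,h](π[v,h,u,b]((S ⋈[f=h] σ[h<=5](T))))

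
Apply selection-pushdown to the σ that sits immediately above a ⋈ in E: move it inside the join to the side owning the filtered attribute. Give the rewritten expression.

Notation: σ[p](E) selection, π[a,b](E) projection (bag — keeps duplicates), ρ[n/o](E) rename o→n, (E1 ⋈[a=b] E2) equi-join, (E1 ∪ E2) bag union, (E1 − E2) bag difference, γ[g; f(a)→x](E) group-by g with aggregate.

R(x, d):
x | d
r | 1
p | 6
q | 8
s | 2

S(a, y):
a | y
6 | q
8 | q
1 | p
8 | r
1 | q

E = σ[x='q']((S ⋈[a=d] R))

σ filters on x, owned by the right side.
E' = (S ⋈[a=d] σ[x='q'](R))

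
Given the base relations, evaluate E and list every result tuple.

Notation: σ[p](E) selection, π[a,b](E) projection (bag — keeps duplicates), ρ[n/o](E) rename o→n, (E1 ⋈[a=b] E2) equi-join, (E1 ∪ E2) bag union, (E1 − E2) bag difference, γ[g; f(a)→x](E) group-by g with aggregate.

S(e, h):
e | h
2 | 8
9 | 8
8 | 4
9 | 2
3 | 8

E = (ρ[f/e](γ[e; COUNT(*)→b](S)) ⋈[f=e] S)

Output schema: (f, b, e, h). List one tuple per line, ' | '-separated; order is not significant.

Stepwise |·|:
  S → 5
  γ[e; COUNT(*)→b](S) → 4
  ρ[f/e](γ[e; COUNT(*)→b](S)) → 4
  S → 5
  (ρ[f/e](γ[e; COUNT(*)→b](S)) ⋈[f=e] S) → 5

== RESULT ==
f | b | e | h
2 | 1 | 2 | 8
3 | 1 | 3 | 8
8 | 1 | 8 | 4
9 | 2 | 9 | 2
9 | 2 | 9 | 8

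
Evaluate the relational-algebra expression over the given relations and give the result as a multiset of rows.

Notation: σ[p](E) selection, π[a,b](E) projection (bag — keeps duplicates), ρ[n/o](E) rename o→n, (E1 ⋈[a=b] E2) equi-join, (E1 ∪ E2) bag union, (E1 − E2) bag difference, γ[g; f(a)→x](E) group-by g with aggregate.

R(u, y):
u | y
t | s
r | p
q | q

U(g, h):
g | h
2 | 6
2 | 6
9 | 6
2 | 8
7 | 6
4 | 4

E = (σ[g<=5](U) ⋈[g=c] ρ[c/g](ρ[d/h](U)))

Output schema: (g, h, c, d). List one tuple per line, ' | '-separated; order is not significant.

Subexpression sizes:
  U → 6
  σ[g<=5](U) → 4
  U → 6
  ρ[d/h](U) → 6
  ρ[c/g](ρ[d/h](U)) → 6
  (σ[g<=5](U) ⋈[g=c] ρ[c/g](ρ[d/h](U))) → 10

== RESULT ==
g | h | c | d
2 | 6 | 2 | 6
2 | 6 | 2 | 6
2 | 6 | 2 | 6
2 | 6 | 2 | 6
2 | 6 | 2 | 8
2 | 6 | 2 | 8
2 | 8 | 2 | 6
2 | 8 | 2 | 6
2 | 8 | 2 | 8
4 | 4 | 4 | 4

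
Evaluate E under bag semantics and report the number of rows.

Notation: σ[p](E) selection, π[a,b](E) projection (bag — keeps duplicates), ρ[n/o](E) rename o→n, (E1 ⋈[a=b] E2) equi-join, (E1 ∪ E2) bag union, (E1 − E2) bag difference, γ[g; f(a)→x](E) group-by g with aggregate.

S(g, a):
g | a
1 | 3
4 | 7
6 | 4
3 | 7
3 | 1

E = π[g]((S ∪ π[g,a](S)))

Stepwise |·|:
  S → 5
  S → 5
  π[g,a](S) → 5
  (S ∪ π[g,a](S)) → 10
  π[g]((S ∪ π[g,a](S))) → 10

|E| = 10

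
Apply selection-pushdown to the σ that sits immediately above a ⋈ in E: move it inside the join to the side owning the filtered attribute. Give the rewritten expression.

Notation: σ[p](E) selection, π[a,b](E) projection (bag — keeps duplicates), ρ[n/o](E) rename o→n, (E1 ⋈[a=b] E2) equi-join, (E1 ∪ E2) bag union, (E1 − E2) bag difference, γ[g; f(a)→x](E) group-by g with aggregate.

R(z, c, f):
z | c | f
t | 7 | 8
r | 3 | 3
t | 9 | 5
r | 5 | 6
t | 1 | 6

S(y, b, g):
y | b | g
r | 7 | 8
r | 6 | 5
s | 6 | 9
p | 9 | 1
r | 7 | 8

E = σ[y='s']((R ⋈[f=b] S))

σ filters on y, owned by the right side.
E' = (R ⋈[f=b] σ[y='s'](S))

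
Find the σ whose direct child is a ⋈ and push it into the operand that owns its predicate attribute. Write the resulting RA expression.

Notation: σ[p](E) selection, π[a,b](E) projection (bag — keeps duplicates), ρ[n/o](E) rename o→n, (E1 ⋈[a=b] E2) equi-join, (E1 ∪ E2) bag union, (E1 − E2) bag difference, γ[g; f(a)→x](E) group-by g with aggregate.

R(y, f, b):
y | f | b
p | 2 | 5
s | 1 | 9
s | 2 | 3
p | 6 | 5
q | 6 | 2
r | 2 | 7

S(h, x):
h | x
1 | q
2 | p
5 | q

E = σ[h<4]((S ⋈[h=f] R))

σ filters on h, owned by the left side.
E' = (σ[h<4](S) ⋈[h=f] R)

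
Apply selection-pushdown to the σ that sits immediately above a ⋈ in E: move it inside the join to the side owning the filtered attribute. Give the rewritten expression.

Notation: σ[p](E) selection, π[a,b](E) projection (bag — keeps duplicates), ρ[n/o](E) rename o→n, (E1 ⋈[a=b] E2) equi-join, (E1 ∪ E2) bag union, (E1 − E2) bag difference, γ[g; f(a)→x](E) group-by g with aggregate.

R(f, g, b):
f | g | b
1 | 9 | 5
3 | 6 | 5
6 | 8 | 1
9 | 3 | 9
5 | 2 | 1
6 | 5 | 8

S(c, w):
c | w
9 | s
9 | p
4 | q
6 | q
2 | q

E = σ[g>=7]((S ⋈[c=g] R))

σ filters on g, owned by the right side.
E' = (S ⋈[c=g] σ[g>=7](R))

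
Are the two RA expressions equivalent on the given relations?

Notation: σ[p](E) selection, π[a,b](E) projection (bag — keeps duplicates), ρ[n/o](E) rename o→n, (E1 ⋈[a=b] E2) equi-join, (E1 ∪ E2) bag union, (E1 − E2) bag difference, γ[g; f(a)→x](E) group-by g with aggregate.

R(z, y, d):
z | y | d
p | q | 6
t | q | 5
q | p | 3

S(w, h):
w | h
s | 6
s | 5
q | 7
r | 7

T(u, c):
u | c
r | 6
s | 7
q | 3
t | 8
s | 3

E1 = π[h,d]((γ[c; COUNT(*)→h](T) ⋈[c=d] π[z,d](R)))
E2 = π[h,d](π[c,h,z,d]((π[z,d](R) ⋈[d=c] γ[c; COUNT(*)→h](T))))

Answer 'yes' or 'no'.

E1 row counts bottom-up:
  T → 5
  γ[c; COUNT(*)→h](T) → 4
  R → 3
  π[z,d](R) → 3
  (γ[c; COUNT(*)→h](T) ⋈[c=d] π[z,d](R)) → 2
  π[h,d]((γ[c; COUNT(*)→h](T) ⋈[c=d] π[z,d](R))) → 2
E2 row counts bottom-up:
  R → 3
  π[z,d](R) → 3
  T → 5
  γ[c; COUNT(*)→h](T) → 4
  (π[z,d](R) ⋈[d=c] γ[c; COUNT(*)→h](T)) → 2
  π[c,h,z,d]((π[z,d](R) ⋈[d=c] γ[c; COUNT(*)→h](T))) → 2
  π[h,d](π[c,h,z,d]((π[z,d](R) ⋈[d=c] γ[c; COUNT(*)→h](T)))) → 2

E1 and E2 produce the same multiset:
h | d
1 | 6
2 | 3

yes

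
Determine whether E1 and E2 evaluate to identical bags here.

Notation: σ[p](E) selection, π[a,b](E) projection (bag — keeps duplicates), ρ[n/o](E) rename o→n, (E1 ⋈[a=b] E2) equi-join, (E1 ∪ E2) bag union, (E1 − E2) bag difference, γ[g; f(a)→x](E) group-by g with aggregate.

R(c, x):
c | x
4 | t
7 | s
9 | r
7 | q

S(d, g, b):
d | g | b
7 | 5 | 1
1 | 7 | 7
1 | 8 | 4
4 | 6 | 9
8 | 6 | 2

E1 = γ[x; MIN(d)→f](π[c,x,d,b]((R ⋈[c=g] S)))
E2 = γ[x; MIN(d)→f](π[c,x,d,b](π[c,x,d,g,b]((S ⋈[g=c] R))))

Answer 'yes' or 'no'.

E1 subexpression sizes:
  R → 4
  S → 5
  (R ⋈[c=g] S) → 2
  π[c,x,d,b]((R ⋈[c=g] S)) → 2
  γ[x; MIN(d)→f](π[c,x,d,b]((R ⋈[c=g] S))) → 2
E2 subexpression sizes:
  S → 5
  R → 4
  (S ⋈[g=c] R) → 2
  π[c,x,d,g,b]((S ⋈[g=c] R)) → 2
  π[c,x,d,b](π[c,x,d,g,b]((S ⋈[g=c] R))) → 2
  γ[x; MIN(d)→f](π[c,x,d,b](π[c,x,d,g,b]((S ⋈[g=c] R)))) → 2

E1 and E2 produce the same multiset:
x | f
q | 1
s | 1

yes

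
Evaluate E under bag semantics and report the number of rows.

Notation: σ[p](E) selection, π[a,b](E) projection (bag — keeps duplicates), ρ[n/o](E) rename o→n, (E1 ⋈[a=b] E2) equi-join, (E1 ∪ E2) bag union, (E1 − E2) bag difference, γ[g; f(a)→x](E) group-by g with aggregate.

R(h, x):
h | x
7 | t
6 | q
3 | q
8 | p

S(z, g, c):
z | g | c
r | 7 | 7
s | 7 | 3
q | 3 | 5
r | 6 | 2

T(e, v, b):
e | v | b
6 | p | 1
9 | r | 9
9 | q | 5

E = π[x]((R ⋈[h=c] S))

Stepwise |·|:
  R → 4
  S → 4
  (R ⋈[h=c] S) → 2
  π[x]((R ⋈[h=c] S)) → 2

|E| = 2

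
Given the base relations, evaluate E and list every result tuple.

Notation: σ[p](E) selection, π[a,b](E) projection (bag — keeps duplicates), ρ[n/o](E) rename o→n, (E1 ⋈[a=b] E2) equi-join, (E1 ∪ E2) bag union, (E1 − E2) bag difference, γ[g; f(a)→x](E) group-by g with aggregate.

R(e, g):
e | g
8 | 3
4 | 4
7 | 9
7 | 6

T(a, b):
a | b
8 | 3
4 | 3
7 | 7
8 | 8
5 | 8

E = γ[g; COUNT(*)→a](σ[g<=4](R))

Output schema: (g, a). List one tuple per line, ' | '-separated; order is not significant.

Per-node cardinality:
  R → 4
  σ[g<=4](R) → 2
  γ[g; COUNT(*)→a](σ[g<=4](R)) → 2

== RESULT ==
g | a
3 | 1
4 | 1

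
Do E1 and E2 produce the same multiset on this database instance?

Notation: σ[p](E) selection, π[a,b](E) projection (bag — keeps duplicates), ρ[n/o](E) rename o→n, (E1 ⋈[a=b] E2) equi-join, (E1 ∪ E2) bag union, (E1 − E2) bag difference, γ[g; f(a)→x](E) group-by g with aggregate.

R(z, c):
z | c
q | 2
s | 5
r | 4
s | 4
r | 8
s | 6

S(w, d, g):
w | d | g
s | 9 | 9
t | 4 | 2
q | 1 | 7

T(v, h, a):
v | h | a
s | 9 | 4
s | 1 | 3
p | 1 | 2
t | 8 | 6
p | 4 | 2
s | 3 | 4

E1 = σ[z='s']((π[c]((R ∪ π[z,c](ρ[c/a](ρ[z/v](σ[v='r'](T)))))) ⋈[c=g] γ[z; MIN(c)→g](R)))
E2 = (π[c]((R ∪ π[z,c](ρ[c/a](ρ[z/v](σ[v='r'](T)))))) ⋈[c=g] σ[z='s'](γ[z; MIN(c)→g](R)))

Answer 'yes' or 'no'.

E1 stepwise |·|:
  R → 6
  T → 6
  σ[v='r'](T) → 0
  ρ[z/v](σ[v='r'](T)) → 0
  ρ[c/a](ρ[z/v](σ[v='r'](T))) → 0
  π[z,c](ρ[c/a](ρ[z/v](σ[v='r'](T)))) → 0
  (R ∪ π[z,c](ρ[c/a](ρ[z/v](σ[v='r'](T))))) → 6
  π[c]((R ∪ π[z,c](ρ[c/a](ρ[z/v](σ[v='r'](T)))))) → 6
  R → 6
  γ[z; MIN(c)→g](R) → 3
  (π[c]((R ∪ π[z,c](ρ[c/a](ρ[z/v](σ[v='r'](T)))))) ⋈[c=g] γ[z; MIN(c)→g](R)) → 5
  σ[z='s']((π[c]((R ∪ π[z,c](ρ[c/a](ρ[z/v](σ[v='r'](T)))))) ⋈[c=g] γ[z; MIN(c)→g](R))) → 2
E2 stepwise |·|:
  R → 6
  T → 6
  σ[v='r'](T) → 0
  ρ[z/v](σ[v='r'](T)) → 0
  ρ[c/a](ρ[z/v](σ[v='r'](T))) → 0
  π[z,c](ρ[c/a](ρ[z/v](σ[v='r'](T)))) → 0
  (R ∪ π[z,c](ρ[c/a](ρ[z/v](σ[v='r'](T))))) → 6
  π[c]((R ∪ π[z,c](ρ[c/a](ρ[z/v](σ[v='r'](T)))))) → 6
  R → 6
  γ[z; MIN(c)→g](R) → 3
  σ[z='s'](γ[z; MIN(c)→g](R)) → 1
  (π[c]((R ∪ π[z,c](ρ[c/a](ρ[z/v](σ[v='r'](T)))))) ⋈[c=g] σ[z='s'](γ[z; MIN(c)→g](R))) → 2

E1 and E2 produce the same multiset:
c | z | g
4 | s | 4
4 | s | 4

yes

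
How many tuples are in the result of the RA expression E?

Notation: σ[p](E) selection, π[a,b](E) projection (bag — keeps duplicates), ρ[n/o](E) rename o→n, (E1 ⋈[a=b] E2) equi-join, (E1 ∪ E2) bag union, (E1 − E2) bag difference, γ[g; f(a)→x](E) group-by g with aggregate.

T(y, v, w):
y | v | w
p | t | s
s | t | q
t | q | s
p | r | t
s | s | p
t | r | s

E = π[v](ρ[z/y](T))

Row counts bottom-up:
  T → 6
  ρ[z/y](T) → 6
  π[v](ρ[z/y](T)) → 6

|E| = 6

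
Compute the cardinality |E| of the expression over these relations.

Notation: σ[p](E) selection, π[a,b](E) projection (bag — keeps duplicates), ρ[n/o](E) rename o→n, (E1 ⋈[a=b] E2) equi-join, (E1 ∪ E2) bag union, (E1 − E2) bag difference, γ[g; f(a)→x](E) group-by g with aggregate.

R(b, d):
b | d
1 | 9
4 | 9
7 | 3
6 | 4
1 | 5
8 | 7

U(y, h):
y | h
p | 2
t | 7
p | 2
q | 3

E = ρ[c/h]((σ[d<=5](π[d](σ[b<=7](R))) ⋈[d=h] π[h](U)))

Row counts bottom-up:
  R → 6
  σ[b<=7](R) → 5
  π[d](σ[b<=7](R)) → 5
  σ[d<=5](π[d](σ[b<=7](R))) → 3
  U → 4
  π[h](U) → 4
  (σ[d<=5](π[d](σ[b<=7](R))) ⋈[d=h] π[h](U)) → 1
  ρ[c/h]((σ[d<=5](π[d](σ[b<=7](R))) ⋈[d=h] π[h](U))) → 1

|E| = 1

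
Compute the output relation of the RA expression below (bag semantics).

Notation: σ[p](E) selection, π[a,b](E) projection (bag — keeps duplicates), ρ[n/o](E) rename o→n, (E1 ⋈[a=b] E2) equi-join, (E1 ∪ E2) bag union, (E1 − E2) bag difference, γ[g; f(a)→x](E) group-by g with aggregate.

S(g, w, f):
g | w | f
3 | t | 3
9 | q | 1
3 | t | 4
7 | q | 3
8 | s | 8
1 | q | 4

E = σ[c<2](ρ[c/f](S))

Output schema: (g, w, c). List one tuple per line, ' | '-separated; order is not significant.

Per-node cardinality:
  S → 6
  ρ[c/f](S) → 6
  σ[c<2](ρ[c/f](S)) → 1

== RESULT ==
g | w | c
9 | q | 1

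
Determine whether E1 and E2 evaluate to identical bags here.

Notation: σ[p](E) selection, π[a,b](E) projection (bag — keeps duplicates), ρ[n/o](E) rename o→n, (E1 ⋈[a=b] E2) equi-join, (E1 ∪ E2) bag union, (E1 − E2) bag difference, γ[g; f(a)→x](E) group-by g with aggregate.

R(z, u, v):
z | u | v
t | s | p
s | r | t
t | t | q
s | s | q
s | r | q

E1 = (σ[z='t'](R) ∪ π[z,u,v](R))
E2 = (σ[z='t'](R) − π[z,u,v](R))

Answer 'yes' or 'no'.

E1 per-node cardinality:
  R → 5
  σ[z='t'](R) → 2
  R → 5
  π[z,u,v](R) → 5
  (σ[z='t'](R) ∪ π[z,u,v](R)) → 7
E2 per-node cardinality:
  R → 5
  σ[z='t'](R) → 2
  R → 5
  π[z,u,v](R) → 5
  (σ[z='t'](R) − π[z,u,v](R)) → 0

E1 result:
z | u | v
s | r | q
s | r | t
s | s | q
t | s | p
t | s | p
t | t | q
t | t | q
E2 result:
z | u | v
(0 rows)
Witness: ('s', 'r', 't') appears 1× in E1 but 0× in E2.

no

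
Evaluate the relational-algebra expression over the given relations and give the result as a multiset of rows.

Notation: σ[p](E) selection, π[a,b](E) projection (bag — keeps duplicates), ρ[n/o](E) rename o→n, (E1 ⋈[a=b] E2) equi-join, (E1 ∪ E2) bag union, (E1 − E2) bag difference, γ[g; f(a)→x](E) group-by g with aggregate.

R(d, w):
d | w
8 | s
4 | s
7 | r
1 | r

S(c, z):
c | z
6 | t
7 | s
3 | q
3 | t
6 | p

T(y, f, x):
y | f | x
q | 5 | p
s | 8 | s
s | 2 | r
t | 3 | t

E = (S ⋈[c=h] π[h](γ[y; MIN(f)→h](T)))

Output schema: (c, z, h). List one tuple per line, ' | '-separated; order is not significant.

Per-node cardinality:
  S → 5
  T → 4
  γ[y; MIN(f)→h](T) → 3
  π[h](γ[y; MIN(f)→h](T)) → 3
  (S ⋈[c=h] π[h](γ[y; MIN(f)→h](T))) → 2

== RESULT ==
c | z | h
3 | q | 3
3 | t | 3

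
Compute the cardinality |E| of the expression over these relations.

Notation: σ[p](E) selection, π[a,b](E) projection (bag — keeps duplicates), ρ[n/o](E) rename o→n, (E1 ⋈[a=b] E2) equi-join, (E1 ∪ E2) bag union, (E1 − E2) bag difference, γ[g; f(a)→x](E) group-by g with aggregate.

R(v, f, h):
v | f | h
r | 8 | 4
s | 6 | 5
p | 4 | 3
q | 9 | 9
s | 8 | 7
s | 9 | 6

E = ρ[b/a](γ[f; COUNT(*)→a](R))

Row counts bottom-up:
  R → 6
  γ[f; COUNT(*)→a](R) → 4
  ρ[b/a](γ[f; COUNT(*)→a](R)) → 4

|E| = 4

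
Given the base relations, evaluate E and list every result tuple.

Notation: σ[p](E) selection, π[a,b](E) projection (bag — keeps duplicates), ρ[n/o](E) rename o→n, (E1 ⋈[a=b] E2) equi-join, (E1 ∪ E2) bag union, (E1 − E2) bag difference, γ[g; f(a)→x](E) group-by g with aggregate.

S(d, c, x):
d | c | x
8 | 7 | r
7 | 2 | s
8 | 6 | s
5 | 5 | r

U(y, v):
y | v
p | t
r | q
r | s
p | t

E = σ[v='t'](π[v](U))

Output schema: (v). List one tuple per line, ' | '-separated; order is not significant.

Row counts bottom-up:
  U → 4
  π[v](U) → 4
  σ[v='t'](π[v](U)) → 2

== RESULT ==
v
t
t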